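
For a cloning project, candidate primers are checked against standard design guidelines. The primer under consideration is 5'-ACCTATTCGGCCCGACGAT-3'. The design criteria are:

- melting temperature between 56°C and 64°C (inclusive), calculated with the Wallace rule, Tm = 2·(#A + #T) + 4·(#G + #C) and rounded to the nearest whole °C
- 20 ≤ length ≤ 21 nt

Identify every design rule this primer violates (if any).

Base counts: A=4, T=4, G=4, C=7 (length 19).
Tm: Tm = 2·8 + 4·11 = 60°C ✓
length: length 19, outside 20–21 ✗

Fails: length.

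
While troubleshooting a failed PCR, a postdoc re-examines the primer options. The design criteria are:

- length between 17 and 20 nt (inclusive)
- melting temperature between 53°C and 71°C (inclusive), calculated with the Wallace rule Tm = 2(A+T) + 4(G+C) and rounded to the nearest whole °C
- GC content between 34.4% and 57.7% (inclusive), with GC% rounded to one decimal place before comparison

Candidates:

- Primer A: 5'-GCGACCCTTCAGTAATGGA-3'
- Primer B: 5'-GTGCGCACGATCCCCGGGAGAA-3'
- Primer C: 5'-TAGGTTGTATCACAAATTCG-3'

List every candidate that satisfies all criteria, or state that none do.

Primer A (19 nt, A=5 T=4 G=5 C=5): length 19 ✓; Tm = 2·9 + 4·10 = 58°C ✓; GC 10/19 = 52.6% ✓ — passes.
Primer B (22 nt, A=5 T=2 G=8 C=7): length 22, outside 17–20 ✗; Tm = 2·7 + 4·15 = 74°C, outside 53–71°C ✗; GC 15/22 = 68.2%, outside 34.4–57.7% ✗ — fails.
Primer C (20 nt, A=6 T=7 G=4 C=3): length 20 ✓; Tm = 2·13 + 4·7 = 54°C ✓; GC 7/20 = 35.0% ✓ — passes.

Primer A and Primer C.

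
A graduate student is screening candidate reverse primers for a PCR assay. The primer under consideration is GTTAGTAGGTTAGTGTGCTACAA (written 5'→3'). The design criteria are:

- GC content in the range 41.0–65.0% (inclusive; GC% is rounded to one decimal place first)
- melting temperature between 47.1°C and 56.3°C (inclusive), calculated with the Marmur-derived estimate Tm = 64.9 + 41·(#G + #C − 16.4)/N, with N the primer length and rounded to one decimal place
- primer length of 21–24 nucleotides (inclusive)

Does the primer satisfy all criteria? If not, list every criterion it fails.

Base counts: A=6, T=8, G=7, C=2 (length 23).
GC content: GC 9/23 = 39.1%, outside 41.0–65.0% ✗
Tm: Tm = 64.9 + 41·(9 − 16.4)/23 = 51.7°C ✓
length: length 23 ✓

Fails: GC content.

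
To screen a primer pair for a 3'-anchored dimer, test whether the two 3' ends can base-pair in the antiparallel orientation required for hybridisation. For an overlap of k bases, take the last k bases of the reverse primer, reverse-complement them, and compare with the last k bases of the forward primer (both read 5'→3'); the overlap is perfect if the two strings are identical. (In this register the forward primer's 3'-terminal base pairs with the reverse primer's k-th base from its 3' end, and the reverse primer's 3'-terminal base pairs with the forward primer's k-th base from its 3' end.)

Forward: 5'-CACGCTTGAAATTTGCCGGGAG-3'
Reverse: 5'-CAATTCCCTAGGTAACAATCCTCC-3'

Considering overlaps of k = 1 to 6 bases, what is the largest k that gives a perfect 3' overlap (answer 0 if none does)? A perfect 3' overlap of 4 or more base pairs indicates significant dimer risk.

Longest perfect overlap: 4 complementary base pairs; significant dimer risk (threshold 4).

Last 6 bases (5'→3') — forward …CGGGAG, reverse …TCCTCC.
Reverse complement of the reverse primer's last 6 bases: GGAGGA; its first k bases are the reverse complement of the reverse primer's last k bases, so a perfect k-base overlap needs the forward primer's last k bases to equal them.
Comparing (forward last k vs required): k=1: G vs G ✓; k=2: AG vs GG ✗; k=3: GAG vs GGA ✗; k=4: GGAG vs GGAG ✓; k=5: GGGAG vs GGAGG ✗; k=6: CGGGAG vs GGAGGA ✗.
Perfect overlaps at k = 1, 4; the largest is 4.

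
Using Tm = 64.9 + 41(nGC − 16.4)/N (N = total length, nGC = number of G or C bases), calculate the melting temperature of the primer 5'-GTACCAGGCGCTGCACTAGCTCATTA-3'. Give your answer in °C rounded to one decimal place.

Base counts: A=6, T=6, G=6, C=8; G+C = 14, N = 26.
Tm = 64.9 + 41·(14 − 16.4)/26 = 64.9 + -98.40/26 = 61.1°C.

61.1°C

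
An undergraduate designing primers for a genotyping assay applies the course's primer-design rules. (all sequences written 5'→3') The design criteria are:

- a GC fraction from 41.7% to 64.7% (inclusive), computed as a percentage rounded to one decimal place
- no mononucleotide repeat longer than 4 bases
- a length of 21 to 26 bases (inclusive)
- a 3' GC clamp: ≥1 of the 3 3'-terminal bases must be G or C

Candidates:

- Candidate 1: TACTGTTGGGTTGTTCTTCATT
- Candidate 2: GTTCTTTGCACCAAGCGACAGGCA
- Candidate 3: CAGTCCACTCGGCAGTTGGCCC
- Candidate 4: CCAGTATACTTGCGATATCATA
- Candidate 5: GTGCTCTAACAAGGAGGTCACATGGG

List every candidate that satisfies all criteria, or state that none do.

Candidate 2 and Candidate 5.

Candidate 1 (22 nt, A=2 T=12 G=5 C=3): GC 8/22 = 36.4%, outside 41.7–64.7% ✗; longest run = 3 ✓; length 22 ✓; 3' end ATT has 0 G/C, need ≥1 ✗ — fails.
Candidate 2 (24 nt, A=6 T=5 G=6 C=7): GC 13/24 = 54.2% ✓; longest run = 3 ✓; length 24 ✓; 3' end GCA has 2 G/C ✓ — passes.
Candidate 3 (22 nt, A=3 T=4 G=6 C=9): GC 15/22 = 68.2%, outside 41.7–64.7% ✗; longest run = 3 ✓; length 22 ✓; 3' end CCC has 3 G/C ✓ — fails.
Candidate 4 (22 nt, A=7 T=7 G=3 C=5): GC 8/22 = 36.4%, outside 41.7–64.7% ✗; longest run = 2 ✓; length 22 ✓; 3' end ATA has 0 G/C, need ≥1 ✗ — fails.
Candidate 5 (26 nt, A=7 T=5 G=9 C=5): GC 14/26 = 53.8% ✓; longest run = 3 ✓; length 26 ✓; 3' end GGG has 3 G/C ✓ — passes.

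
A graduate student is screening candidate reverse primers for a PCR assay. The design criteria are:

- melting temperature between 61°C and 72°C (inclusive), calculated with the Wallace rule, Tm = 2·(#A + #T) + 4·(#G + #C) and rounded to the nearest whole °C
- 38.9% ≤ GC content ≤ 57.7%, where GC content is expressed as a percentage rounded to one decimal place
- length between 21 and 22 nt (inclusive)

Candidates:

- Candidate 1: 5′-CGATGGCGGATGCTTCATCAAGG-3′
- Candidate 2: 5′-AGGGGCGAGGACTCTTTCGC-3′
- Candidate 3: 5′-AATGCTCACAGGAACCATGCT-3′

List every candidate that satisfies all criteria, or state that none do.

Candidate 3 only.

Candidate 1 (23 nt, A=5 T=5 G=8 C=5): Tm = 2·10 + 4·13 = 72°C ✓; GC 13/23 = 56.5% ✓; length 23, outside 21–22 ✗ — fails.
Candidate 2 (20 nt, A=3 T=4 G=8 C=5): Tm = 2·7 + 4·13 = 66°C ✓; GC 13/20 = 65.0%, outside 38.9–57.7% ✗; length 20, outside 21–22 ✗ — fails.
Candidate 3 (21 nt, A=7 T=4 G=4 C=6): Tm = 2·11 + 4·10 = 62°C ✓; GC 10/21 = 47.6% ✓; length 21 ✓ — passes.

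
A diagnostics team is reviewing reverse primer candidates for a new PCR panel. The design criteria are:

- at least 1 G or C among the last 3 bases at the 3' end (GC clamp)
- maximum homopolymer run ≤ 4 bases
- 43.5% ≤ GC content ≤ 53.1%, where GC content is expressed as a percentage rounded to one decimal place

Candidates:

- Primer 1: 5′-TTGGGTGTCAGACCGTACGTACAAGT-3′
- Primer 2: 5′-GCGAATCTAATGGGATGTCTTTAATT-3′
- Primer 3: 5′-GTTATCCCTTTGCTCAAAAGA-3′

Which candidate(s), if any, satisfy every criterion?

Primer 1 only.

Primer 1 (26 nt, A=6 T=7 G=8 C=5): 3' end AGT has 1 G/C ✓; longest run = 3 ✓; GC 13/26 = 50.0% ✓ — passes.
Primer 2 (26 nt, A=7 T=10 G=6 C=3): 3' end ATT has 0 G/C, need ≥1 ✗; longest run = 3 ✓; GC 9/26 = 34.6%, outside 43.5–53.1% ✗ — fails.
Primer 3 (21 nt, A=6 T=7 G=3 C=5): 3' end AGA has 1 G/C ✓; longest run = 4 ✓; GC 8/21 = 38.1%, outside 43.5–53.1% ✗ — fails.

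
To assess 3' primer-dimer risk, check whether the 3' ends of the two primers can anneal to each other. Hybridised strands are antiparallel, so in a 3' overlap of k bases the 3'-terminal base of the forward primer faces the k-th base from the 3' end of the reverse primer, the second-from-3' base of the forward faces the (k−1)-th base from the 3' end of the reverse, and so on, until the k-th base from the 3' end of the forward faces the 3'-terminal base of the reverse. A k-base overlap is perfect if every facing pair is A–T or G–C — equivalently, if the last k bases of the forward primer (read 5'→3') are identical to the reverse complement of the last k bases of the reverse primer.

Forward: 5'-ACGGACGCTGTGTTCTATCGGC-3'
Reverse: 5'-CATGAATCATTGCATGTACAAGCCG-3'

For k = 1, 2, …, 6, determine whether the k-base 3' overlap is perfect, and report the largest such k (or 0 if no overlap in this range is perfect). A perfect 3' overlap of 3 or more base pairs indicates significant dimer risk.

Longest perfect overlap: 4 complementary base pairs; significant dimer risk (threshold 3).

Last 6 bases (5'→3') — forward …ATCGGC, reverse …AAGCCG.
Reverse complement of the reverse primer's last 6 bases: CGGCTT; its first k bases are the reverse complement of the reverse primer's last k bases, so a perfect k-base overlap needs the forward primer's last k bases to equal them.
Comparing (forward last k vs required): k=1: C vs C ✓; k=2: GC vs CG ✗; k=3: GGC vs CGG ✗; k=4: CGGC vs CGGC ✓; k=5: TCGGC vs CGGCT ✗; k=6: ATCGGC vs CGGCTT ✗.
Perfect overlaps at k = 1, 4; the largest is 4.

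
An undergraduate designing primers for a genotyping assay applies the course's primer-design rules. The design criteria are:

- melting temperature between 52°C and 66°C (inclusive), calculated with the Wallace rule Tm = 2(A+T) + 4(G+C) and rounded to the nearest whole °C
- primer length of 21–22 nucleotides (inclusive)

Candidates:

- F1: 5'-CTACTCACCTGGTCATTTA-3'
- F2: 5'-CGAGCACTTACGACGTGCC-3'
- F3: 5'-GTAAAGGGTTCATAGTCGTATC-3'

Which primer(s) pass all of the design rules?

F3 only.

F1 (19 nt, A=4 T=7 G=2 C=6): Tm = 2·11 + 4·8 = 54°C ✓; length 19, outside 21–22 ✗ — fails.
F2 (19 nt, A=4 T=3 G=5 C=7): Tm = 2·7 + 4·12 = 62°C ✓; length 19, outside 21–22 ✗ — fails.
F3 (22 nt, A=6 T=7 G=6 C=3): Tm = 2·13 + 4·9 = 62°C ✓; length 22 ✓ — passes.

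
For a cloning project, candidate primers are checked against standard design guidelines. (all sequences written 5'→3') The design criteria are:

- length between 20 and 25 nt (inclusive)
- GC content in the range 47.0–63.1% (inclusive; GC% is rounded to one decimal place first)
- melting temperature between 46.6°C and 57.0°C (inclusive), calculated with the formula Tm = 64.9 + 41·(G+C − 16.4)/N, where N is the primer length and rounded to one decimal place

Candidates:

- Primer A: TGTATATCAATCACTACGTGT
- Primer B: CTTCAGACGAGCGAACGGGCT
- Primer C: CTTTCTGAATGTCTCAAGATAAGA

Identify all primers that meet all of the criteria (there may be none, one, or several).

None of the candidates satisfy all criteria.

Primer A (21 nt, A=6 T=8 G=3 C=4): length 21 ✓; GC 7/21 = 33.3%, outside 47.0–63.1% ✗; Tm = 64.9 + 41·(7 − 16.4)/21 = 46.5°C, outside 46.6–57.0°C ✗ — fails.
Primer B (21 nt, A=5 T=3 G=7 C=6): length 21 ✓; GC 13/21 = 61.9% ✓; Tm = 64.9 + 41·(13 − 16.4)/21 = 58.3°C, outside 46.6–57.0°C ✗ — fails.
Primer C (24 nt, A=8 T=8 G=4 C=4): length 24 ✓; GC 8/24 = 33.3%, outside 47.0–63.1% ✗; Tm = 64.9 + 41·(8 − 16.4)/24 = 50.6°C ✓ — fails.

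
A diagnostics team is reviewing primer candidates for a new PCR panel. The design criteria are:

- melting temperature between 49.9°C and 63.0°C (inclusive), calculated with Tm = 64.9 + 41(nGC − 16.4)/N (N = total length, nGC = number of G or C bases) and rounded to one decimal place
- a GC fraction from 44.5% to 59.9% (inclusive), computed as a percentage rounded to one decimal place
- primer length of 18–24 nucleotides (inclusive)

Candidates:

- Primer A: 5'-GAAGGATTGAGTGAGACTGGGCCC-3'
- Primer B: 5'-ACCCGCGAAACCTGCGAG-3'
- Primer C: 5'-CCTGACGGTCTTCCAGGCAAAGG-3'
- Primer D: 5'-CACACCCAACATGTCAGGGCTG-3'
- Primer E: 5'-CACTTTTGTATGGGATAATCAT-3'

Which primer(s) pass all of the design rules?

Primer A and Primer D.

Primer A (24 nt, A=6 T=4 G=10 C=4): Tm = 64.9 + 41·(14 − 16.4)/24 = 60.8°C ✓; GC 14/24 = 58.3% ✓; length 24 ✓ — passes.
Primer B (18 nt, A=5 T=1 G=5 C=7): Tm = 64.9 + 41·(12 − 16.4)/18 = 54.9°C ✓; GC 12/18 = 66.7%, outside 44.5–59.9% ✗; length 18 ✓ — fails.
Primer C (23 nt, A=5 T=4 G=7 C=7): Tm = 64.9 + 41·(14 − 16.4)/23 = 60.6°C ✓; GC 14/23 = 60.9%, outside 44.5–59.9% ✗; length 23 ✓ — fails.
Primer D (22 nt, A=6 T=3 G=5 C=8): Tm = 64.9 + 41·(13 − 16.4)/22 = 58.6°C ✓; GC 13/22 = 59.1% ✓; length 22 ✓ — passes.
Primer E (22 nt, A=6 T=9 G=4 C=3): Tm = 64.9 + 41·(7 − 16.4)/22 = 47.4°C, outside 49.9–63.0°C ✗; GC 7/22 = 31.8%, outside 44.5–59.9% ✗; length 22 ✓ — fails.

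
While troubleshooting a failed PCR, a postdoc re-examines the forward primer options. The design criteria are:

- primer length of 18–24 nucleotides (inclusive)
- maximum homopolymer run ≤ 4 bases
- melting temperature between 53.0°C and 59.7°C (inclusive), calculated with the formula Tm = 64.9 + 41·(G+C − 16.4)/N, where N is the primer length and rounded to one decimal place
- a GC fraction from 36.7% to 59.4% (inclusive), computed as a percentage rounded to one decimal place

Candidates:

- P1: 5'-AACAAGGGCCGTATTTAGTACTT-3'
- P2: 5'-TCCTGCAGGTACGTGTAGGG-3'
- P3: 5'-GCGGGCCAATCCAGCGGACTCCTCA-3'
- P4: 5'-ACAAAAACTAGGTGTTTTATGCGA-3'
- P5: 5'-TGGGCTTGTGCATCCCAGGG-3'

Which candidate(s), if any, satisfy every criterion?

None of the candidates satisfy all criteria.

P1 (23 nt, A=7 T=7 G=5 C=4): length 23 ✓; longest run = 3 ✓; Tm = 64.9 + 41·(9 − 16.4)/23 = 51.7°C, outside 53.0–59.7°C ✗; GC 9/23 = 39.1% ✓ — fails.
P2 (20 nt, A=3 T=5 G=8 C=4): length 20 ✓; longest run = 3 ✓; Tm = 64.9 + 41·(12 − 16.4)/20 = 55.9°C ✓; GC 12/20 = 60.0%, outside 36.7–59.4% ✗ — fails.
P3 (25 nt, A=5 T=3 G=7 C=10): length 25, outside 18–24 ✗; longest run = 3 ✓; Tm = 64.9 + 41·(17 − 16.4)/25 = 65.9°C, outside 53.0–59.7°C ✗; GC 17/25 = 68.0%, outside 36.7–59.4% ✗ — fails.
P4 (24 nt, A=9 T=7 G=5 C=3): length 24 ✓; longest run = 5, exceeds 4 ✗; Tm = 64.9 + 41·(8 − 16.4)/24 = 50.6°C, outside 53.0–59.7°C ✗; GC 8/24 = 33.3%, outside 36.7–59.4% ✗ — fails.
P5 (20 nt, A=2 T=5 G=8 C=5): length 20 ✓; longest run = 3 ✓; Tm = 64.9 + 41·(13 − 16.4)/20 = 57.9°C ✓; GC 13/20 = 65.0%, outside 36.7–59.4% ✗ — fails.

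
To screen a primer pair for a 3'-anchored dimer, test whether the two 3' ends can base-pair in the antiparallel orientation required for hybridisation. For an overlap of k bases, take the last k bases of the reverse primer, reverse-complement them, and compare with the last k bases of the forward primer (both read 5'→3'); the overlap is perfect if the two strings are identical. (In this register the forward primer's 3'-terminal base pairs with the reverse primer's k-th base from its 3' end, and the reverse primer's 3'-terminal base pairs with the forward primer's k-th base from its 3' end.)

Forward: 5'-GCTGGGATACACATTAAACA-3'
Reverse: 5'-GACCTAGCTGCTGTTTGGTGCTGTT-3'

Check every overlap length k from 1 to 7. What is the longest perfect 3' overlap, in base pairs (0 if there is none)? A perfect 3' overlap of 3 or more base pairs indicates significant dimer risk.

Longest perfect overlap: 4 complementary base pairs; significant dimer risk (threshold 3).

Last 7 bases (5'→3') — forward …TTAAACA, reverse …TGCTGTT.
Reverse complement of the reverse primer's last 7 bases: AACAGCA; its first k bases are the reverse complement of the reverse primer's last k bases, so a perfect k-base overlap needs the forward primer's last k bases to equal them.
Comparing (forward last k vs required): k=1: A vs A ✓; k=2: CA vs AA ✗; k=3: ACA vs AAC ✗; k=4: AACA vs AACA ✓; k=5: AAACA vs AACAG ✗; k=6: TAAACA vs AACAGC ✗; k=7: TTAAACA vs AACAGCA ✗.
Perfect overlaps at k = 1, 4; the largest is 4.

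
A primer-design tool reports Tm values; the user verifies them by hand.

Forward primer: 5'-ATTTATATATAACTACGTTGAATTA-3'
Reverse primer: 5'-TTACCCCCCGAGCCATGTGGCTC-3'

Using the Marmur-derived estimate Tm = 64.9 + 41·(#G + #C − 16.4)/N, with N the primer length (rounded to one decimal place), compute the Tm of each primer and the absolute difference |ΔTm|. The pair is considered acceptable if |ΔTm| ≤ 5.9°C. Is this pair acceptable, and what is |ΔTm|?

Forward: G+C = 4, N = 25 → Tm = 64.9 + 41·(4 − 16.4)/25 = 44.6°C.
Reverse: G+C = 15, N = 23 → Tm = 64.9 + 41·(15 − 16.4)/23 = 62.4°C.
|ΔTm| = |44.6 − 62.4| = 17.8°C, > 5.9°C.

|ΔTm| = 17.8°C; the pair is not acceptable.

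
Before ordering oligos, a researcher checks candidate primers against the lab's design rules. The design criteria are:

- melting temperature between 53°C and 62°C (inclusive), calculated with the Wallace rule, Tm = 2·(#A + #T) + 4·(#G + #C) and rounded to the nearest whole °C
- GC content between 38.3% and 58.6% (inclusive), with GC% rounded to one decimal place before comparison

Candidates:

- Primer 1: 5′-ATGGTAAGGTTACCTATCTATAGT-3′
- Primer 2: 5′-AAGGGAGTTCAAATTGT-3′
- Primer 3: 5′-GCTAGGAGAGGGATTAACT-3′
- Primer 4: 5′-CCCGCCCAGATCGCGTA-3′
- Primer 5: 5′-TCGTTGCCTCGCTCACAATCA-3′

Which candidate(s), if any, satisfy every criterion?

Primer 1 (24 nt, A=7 T=9 G=5 C=3): Tm = 2·16 + 4·8 = 64°C, outside 53–62°C ✗; GC 8/24 = 33.3%, outside 38.3–58.6% ✗ — fails.
Primer 2 (17 nt, A=6 T=5 G=5 C=1): Tm = 2·11 + 4·6 = 46°C, outside 53–62°C ✗; GC 6/17 = 35.3%, outside 38.3–58.6% ✗ — fails.
Primer 3 (19 nt, A=6 T=4 G=7 C=2): Tm = 2·10 + 4·9 = 56°C ✓; GC 9/19 = 47.4% ✓ — passes.
Primer 4 (17 nt, A=3 T=2 G=4 C=8): Tm = 2·5 + 4·12 = 58°C ✓; GC 12/17 = 70.6%, outside 38.3–58.6% ✗ — fails.
Primer 5 (21 nt, A=4 T=6 G=3 C=8): Tm = 2·10 + 4·11 = 64°C, outside 53–62°C ✗; GC 11/21 = 52.4% ✓ — fails.

Primer 3 only.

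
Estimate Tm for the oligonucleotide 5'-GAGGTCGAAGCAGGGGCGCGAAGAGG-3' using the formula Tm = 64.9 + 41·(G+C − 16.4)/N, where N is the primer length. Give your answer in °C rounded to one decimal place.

Base counts: A=7, T=1, G=14, C=4; G+C = 18, N = 26.
Tm = 64.9 + 41·(18 − 16.4)/26 = 64.9 + 65.60/26 = 67.4°C.

67.4°C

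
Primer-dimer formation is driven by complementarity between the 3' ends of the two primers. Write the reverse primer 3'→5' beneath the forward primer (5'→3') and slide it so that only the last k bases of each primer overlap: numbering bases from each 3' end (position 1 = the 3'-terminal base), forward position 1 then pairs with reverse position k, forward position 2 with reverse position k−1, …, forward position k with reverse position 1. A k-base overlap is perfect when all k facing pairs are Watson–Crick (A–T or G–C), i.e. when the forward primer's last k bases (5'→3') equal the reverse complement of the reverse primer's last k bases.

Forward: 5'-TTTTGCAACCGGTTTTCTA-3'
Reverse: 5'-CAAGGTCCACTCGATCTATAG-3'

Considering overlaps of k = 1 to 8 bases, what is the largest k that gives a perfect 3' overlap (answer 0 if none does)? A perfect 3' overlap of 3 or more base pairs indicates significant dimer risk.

Last 8 bases (5'→3') — forward …GTTTTCTA, reverse …ATCTATAG.
Reverse complement of the reverse primer's last 8 bases: CTATAGAT; its first k bases are the reverse complement of the reverse primer's last k bases, so a perfect k-base overlap needs the forward primer's last k bases to equal them.
Comparing (forward last k vs required): k=1: A vs C ✗; k=2: TA vs CT ✗; k=3: CTA vs CTA ✓; k=4: TCTA vs CTAT ✗; k=5: TTCTA vs CTATA ✗; k=6: TTTCTA vs CTATAG ✗; k=7: TTTTCTA vs CTATAGA ✗; k=8: GTTTTCTA vs CTATAGAT ✗.
Only k = 3 is perfect, so the longest perfect 3' overlap is 3.

Longest perfect overlap: 3 complementary base pairs; significant dimer risk (threshold 3).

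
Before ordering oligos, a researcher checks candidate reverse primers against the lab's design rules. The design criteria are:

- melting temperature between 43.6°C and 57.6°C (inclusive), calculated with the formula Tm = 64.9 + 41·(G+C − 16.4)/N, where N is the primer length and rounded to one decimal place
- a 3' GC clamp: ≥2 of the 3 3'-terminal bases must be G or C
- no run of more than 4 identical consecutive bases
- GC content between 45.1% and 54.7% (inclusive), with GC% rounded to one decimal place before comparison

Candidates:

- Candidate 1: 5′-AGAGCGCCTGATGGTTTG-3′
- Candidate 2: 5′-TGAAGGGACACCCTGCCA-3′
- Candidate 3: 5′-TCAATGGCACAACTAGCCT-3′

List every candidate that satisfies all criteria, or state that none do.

Candidate 1 (18 nt, A=3 T=5 G=7 C=3): Tm = 64.9 + 41·(10 − 16.4)/18 = 50.3°C ✓; 3' end TTG has 1 G/C, need ≥2 ✗; longest run = 3 ✓; GC 10/18 = 55.6%, outside 45.1–54.7% ✗ — fails.
Candidate 2 (18 nt, A=5 T=2 G=5 C=6): Tm = 64.9 + 41·(11 − 16.4)/18 = 52.6°C ✓; 3' end CCA has 2 G/C ✓; longest run = 3 ✓; GC 11/18 = 61.1%, outside 45.1–54.7% ✗ — fails.
Candidate 3 (19 nt, A=6 T=4 G=3 C=6): Tm = 64.9 + 41·(9 − 16.4)/19 = 48.9°C ✓; 3' end CCT has 2 G/C ✓; longest run = 2 ✓; GC 9/19 = 47.4% ✓ — passes.

Candidate 3 only.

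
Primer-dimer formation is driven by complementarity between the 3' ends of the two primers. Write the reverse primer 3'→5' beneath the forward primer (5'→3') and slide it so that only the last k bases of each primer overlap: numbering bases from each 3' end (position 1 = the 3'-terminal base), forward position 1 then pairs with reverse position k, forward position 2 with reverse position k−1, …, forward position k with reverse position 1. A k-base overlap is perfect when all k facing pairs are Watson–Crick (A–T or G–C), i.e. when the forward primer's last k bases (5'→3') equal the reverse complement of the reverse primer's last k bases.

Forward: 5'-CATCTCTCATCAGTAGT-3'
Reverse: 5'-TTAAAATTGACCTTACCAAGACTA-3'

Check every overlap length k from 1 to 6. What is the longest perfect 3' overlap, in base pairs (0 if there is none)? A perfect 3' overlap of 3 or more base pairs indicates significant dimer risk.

Last 6 bases (5'→3') — forward …AGTAGT, reverse …AGACTA.
Reverse complement of the reverse primer's last 6 bases: TAGTCT; its first k bases are the reverse complement of the reverse primer's last k bases, so a perfect k-base overlap needs the forward primer's last k bases to equal them.
Comparing (forward last k vs required): k=1: T vs T ✓; k=2: GT vs TA ✗; k=3: AGT vs TAG ✗; k=4: TAGT vs TAGT ✓; k=5: GTAGT vs TAGTC ✗; k=6: AGTAGT vs TAGTCT ✗.
Perfect overlaps at k = 1, 4; the largest is 4.

Longest perfect overlap: 4 complementary base pairs; significant dimer risk (threshold 3).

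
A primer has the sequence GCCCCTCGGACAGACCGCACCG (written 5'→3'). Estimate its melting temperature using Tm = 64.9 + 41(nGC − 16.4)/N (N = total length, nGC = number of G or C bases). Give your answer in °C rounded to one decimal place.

Base counts: A=4, T=1, G=6, C=11; G+C = 17, N = 22.
Tm = 64.9 + 41·(17 − 16.4)/22 = 64.9 + 24.60/22 = 66.0°C.

66.0°C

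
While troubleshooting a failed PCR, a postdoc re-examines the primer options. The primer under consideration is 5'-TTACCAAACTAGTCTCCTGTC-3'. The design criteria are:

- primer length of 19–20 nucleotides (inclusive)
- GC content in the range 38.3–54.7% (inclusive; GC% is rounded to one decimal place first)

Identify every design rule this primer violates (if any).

Base counts: A=5, T=7, G=2, C=7 (length 21).
length: length 21, outside 19–20 ✗
GC content: GC 9/21 = 42.9% ✓

Fails: length.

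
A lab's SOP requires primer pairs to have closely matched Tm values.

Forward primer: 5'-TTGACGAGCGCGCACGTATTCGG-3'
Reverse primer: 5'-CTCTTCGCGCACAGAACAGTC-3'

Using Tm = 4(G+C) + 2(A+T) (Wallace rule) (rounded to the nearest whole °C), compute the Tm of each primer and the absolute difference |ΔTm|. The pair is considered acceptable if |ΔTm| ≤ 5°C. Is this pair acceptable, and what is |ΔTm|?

|ΔTm| = 8°C; the pair is not acceptable.

Forward: A=4 T=5 G=8 C=6 → Tm = 2·9 + 4·14 = 74°C.
Reverse: A=5 T=4 G=4 C=8 → Tm = 2·9 + 4·12 = 66°C.
|ΔTm| = |74 − 66| = 8°C, > 5°C.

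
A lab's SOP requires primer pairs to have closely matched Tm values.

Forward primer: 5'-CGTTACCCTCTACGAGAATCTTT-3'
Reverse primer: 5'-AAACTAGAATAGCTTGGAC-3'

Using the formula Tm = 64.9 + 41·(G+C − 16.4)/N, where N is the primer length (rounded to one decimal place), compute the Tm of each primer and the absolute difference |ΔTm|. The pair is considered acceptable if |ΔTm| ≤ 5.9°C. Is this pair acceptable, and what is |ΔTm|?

|ΔTm| = 8.9°C; the pair is not acceptable.

Forward: G+C = 10, N = 23 → Tm = 64.9 + 41·(10 − 16.4)/23 = 53.5°C.
Reverse: G+C = 7, N = 19 → Tm = 64.9 + 41·(7 − 16.4)/19 = 44.6°C.
|ΔTm| = |53.5 − 44.6| = 8.9°C, > 5.9°C.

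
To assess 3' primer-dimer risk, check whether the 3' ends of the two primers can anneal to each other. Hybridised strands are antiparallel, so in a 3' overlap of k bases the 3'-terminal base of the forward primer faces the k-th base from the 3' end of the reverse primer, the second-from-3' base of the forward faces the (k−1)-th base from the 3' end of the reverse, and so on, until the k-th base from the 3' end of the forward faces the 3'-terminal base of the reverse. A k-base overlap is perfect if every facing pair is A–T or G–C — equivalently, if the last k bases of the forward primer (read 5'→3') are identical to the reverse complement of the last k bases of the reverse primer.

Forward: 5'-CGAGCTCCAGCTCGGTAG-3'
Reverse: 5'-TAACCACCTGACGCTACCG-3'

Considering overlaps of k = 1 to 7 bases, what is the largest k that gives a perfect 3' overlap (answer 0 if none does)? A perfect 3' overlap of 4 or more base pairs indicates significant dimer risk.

Longest perfect overlap: 6 complementary base pairs; significant dimer risk (threshold 4).

Last 7 bases (5'→3') — forward …TCGGTAG, reverse …GCTACCG.
Reverse complement of the reverse primer's last 7 bases: CGGTAGC; its first k bases are the reverse complement of the reverse primer's last k bases, so a perfect k-base overlap needs the forward primer's last k bases to equal them.
Comparing (forward last k vs required): k=1: G vs C ✗; k=2: AG vs CG ✗; k=3: TAG vs CGG ✗; k=4: GTAG vs CGGT ✗; k=5: GGTAG vs CGGTA ✗; k=6: CGGTAG vs CGGTAG ✓; k=7: TCGGTAG vs CGGTAGC ✗.
Only k = 6 is perfect, so the longest perfect 3' overlap is 6.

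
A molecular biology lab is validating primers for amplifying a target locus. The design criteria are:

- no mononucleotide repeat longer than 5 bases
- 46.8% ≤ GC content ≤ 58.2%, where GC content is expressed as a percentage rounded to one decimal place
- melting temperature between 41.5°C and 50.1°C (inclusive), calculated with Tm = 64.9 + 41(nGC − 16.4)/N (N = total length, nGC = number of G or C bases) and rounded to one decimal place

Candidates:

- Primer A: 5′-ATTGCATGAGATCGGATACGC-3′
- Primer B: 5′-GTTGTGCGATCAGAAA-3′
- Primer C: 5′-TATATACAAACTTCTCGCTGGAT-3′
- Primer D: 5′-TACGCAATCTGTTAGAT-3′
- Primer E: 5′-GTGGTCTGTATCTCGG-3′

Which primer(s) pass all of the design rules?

Primer A (21 nt, A=6 T=5 G=6 C=4): longest run = 2 ✓; GC 10/21 = 47.6% ✓; Tm = 64.9 + 41·(10 − 16.4)/21 = 52.4°C, outside 41.5–50.1°C ✗ — fails.
Primer B (16 nt, A=5 T=4 G=5 C=2): longest run = 3 ✓; GC 7/16 = 43.8%, outside 46.8–58.2% ✗; Tm = 64.9 + 41·(7 − 16.4)/16 = 40.8°C, outside 41.5–50.1°C ✗ — fails.
Primer C (23 nt, A=7 T=8 G=3 C=5): longest run = 3 ✓; GC 8/23 = 34.8%, outside 46.8–58.2% ✗; Tm = 64.9 + 41·(8 − 16.4)/23 = 49.9°C ✓ — fails.
Primer D (17 nt, A=5 T=6 G=3 C=3): longest run = 2 ✓; GC 6/17 = 35.3%, outside 46.8–58.2% ✗; Tm = 64.9 + 41·(6 − 16.4)/17 = 39.8°C, outside 41.5–50.1°C ✗ — fails.
Primer E (16 nt, A=1 T=6 G=6 C=3): longest run = 2 ✓; GC 9/16 = 56.3% ✓; Tm = 64.9 + 41·(9 − 16.4)/16 = 45.9°C ✓ — passes.

Primer E only.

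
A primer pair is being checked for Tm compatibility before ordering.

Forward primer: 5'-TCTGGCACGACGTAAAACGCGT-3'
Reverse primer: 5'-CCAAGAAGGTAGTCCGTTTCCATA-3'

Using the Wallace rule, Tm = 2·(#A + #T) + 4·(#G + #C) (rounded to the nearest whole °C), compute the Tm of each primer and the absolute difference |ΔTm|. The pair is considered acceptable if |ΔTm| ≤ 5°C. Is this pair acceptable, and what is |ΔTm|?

|ΔTm| = 2°C; the pair is acceptable.

Forward: A=6 T=4 G=6 C=6 → Tm = 2·10 + 4·12 = 68°C.
Reverse: A=7 T=6 G=5 C=6 → Tm = 2·13 + 4·11 = 70°C.
|ΔTm| = |68 − 70| = 2°C, ≤ 5°C.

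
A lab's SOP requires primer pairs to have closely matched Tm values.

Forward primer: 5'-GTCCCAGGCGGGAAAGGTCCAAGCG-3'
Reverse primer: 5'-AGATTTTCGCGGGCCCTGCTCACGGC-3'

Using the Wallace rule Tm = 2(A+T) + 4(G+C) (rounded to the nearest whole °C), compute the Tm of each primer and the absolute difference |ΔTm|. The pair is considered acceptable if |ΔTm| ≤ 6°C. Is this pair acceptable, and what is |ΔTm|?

Forward: A=6 T=2 G=10 C=7 → Tm = 2·8 + 4·17 = 84°C.
Reverse: A=3 T=6 G=8 C=9 → Tm = 2·9 + 4·17 = 86°C.
|ΔTm| = |84 − 86| = 2°C, ≤ 6°C.

|ΔTm| = 2°C; the pair is acceptable.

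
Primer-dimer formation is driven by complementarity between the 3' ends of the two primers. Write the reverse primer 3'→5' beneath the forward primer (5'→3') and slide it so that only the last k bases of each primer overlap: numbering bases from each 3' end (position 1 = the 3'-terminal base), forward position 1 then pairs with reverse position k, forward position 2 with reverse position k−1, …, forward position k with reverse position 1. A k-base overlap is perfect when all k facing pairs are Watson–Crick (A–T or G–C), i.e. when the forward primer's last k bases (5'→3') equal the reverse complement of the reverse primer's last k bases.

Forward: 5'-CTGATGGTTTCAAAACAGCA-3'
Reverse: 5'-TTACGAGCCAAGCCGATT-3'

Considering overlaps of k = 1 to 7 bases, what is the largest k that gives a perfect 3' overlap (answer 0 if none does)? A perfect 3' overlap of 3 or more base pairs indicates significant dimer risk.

Last 7 bases (5'→3') — forward …AACAGCA, reverse …GCCGATT.
Reverse complement of the reverse primer's last 7 bases: AATCGGC; its first k bases are the reverse complement of the reverse primer's last k bases, so a perfect k-base overlap needs the forward primer's last k bases to equal them.
Comparing (forward last k vs required): k=1: A vs A ✓; k=2: CA vs AA ✗; k=3: GCA vs AAT ✗; k=4: AGCA vs AATC ✗; k=5: CAGCA vs AATCG ✗; k=6: ACAGCA vs AATCGG ✗; k=7: AACAGCA vs AATCGGC ✗.
Only k = 1 is perfect, so the longest perfect 3' overlap is 1.

Longest perfect overlap: 1 complementary base pair; below the dimer-risk threshold (threshold 3).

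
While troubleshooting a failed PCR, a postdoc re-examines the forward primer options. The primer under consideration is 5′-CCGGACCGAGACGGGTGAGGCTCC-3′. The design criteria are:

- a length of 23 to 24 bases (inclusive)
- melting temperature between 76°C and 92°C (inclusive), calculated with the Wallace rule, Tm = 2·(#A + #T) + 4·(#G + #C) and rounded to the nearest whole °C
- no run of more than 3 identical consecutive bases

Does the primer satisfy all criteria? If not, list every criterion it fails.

Meets all criteria.

Base counts: A=4, T=2, G=10, C=8 (length 24).
length: length 24 ✓
Tm: Tm = 2·6 + 4·18 = 84°C ✓
homopolymer run: longest run = 3 ✓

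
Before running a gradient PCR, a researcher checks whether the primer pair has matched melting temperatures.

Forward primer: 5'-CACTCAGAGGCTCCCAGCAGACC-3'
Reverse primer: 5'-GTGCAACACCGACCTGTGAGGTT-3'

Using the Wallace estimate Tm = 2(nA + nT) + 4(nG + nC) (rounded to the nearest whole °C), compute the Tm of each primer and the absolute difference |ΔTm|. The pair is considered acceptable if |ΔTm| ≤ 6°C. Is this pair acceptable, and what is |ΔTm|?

Forward: A=6 T=2 G=5 C=10 → Tm = 2·8 + 4·15 = 76°C.
Reverse: A=5 T=5 G=7 C=6 → Tm = 2·10 + 4·13 = 72°C.
|ΔTm| = |76 − 72| = 4°C, ≤ 6°C.

|ΔTm| = 4°C; the pair is acceptable.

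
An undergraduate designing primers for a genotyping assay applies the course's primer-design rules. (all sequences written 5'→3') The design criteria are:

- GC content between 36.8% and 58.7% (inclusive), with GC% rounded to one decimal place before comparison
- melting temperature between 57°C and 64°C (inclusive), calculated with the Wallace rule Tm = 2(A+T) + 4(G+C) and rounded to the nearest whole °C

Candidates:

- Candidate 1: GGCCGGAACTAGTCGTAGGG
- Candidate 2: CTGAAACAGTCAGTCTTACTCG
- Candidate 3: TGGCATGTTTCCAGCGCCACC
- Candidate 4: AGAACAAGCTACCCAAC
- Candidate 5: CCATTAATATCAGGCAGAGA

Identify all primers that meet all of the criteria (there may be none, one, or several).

Candidate 1 (20 nt, A=4 T=3 G=9 C=4): GC 13/20 = 65.0%, outside 36.8–58.7% ✗; Tm = 2·7 + 4·13 = 66°C, outside 57–64°C ✗ — fails.
Candidate 2 (22 nt, A=6 T=6 G=4 C=6): GC 10/22 = 45.5% ✓; Tm = 2·12 + 4·10 = 64°C ✓ — passes.
Candidate 3 (21 nt, A=3 T=5 G=5 C=8): GC 13/21 = 61.9%, outside 36.8–58.7% ✗; Tm = 2·8 + 4·13 = 68°C, outside 57–64°C ✗ — fails.
Candidate 4 (17 nt, A=8 T=1 G=2 C=6): GC 8/17 = 47.1% ✓; Tm = 2·9 + 4·8 = 50°C, outside 57–64°C ✗ — fails.
Candidate 5 (20 nt, A=8 T=4 G=4 C=4): GC 8/20 = 40.0% ✓; Tm = 2·12 + 4·8 = 56°C, outside 57–64°C ✗ — fails.

Candidate 2 only.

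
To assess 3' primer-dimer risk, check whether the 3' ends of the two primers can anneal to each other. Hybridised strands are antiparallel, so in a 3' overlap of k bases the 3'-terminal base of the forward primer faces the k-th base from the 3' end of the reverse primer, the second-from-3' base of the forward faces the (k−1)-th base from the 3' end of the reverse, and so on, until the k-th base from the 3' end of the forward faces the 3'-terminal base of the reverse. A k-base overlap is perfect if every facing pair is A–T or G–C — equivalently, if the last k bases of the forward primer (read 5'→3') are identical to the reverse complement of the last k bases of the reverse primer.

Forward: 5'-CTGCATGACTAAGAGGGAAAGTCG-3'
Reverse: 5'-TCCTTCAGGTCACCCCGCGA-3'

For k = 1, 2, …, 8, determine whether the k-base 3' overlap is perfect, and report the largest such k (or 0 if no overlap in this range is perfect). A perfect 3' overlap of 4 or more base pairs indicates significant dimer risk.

Last 8 bases (5'→3') — forward …GAAAGTCG, reverse …CCCCGCGA.
Reverse complement of the reverse primer's last 8 bases: TCGCGGGG; its first k bases are the reverse complement of the reverse primer's last k bases, so a perfect k-base overlap needs the forward primer's last k bases to equal them.
Comparing (forward last k vs required): k=1: G vs T ✗; k=2: CG vs TC ✗; k=3: TCG vs TCG ✓; k=4: GTCG vs TCGC ✗; k=5: AGTCG vs TCGCG ✗; k=6: AAGTCG vs TCGCGG ✗; k=7: AAAGTCG vs TCGCGGG ✗; k=8: GAAAGTCG vs TCGCGGGG ✗.
Only k = 3 is perfect, so the longest perfect 3' overlap is 3.

Longest perfect overlap: 3 complementary base pairs; below the dimer-risk threshold (threshold 4).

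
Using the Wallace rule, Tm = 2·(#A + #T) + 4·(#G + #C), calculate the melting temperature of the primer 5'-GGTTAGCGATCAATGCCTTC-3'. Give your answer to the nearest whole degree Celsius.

Base counts: A=4, T=6, G=5, C=5 (length 20).
Tm = 2·(4+6) + 4·(5+5) = 2·10 + 4·10 = 20 + 40 = 60°C.

60°C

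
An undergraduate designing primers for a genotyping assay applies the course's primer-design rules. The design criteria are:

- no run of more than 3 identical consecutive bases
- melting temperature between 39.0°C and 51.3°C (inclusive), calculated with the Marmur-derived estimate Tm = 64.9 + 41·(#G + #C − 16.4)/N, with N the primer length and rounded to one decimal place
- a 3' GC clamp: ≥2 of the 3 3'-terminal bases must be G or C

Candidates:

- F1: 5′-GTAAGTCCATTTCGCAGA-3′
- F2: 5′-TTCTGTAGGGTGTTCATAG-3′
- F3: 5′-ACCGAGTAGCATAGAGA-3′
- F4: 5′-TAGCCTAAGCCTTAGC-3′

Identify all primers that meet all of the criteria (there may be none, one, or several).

F1 (18 nt, A=5 T=5 G=4 C=4): longest run = 3 ✓; Tm = 64.9 + 41·(8 − 16.4)/18 = 45.8°C ✓; 3' end AGA has 1 G/C, need ≥2 ✗ — fails.
F2 (19 nt, A=3 T=8 G=6 C=2): longest run = 3 ✓; Tm = 64.9 + 41·(8 − 16.4)/19 = 46.8°C ✓; 3' end TAG has 1 G/C, need ≥2 ✗ — fails.
F3 (17 nt, A=7 T=2 G=5 C=3): longest run = 2 ✓; Tm = 64.9 + 41·(8 − 16.4)/17 = 44.6°C ✓; 3' end AGA has 1 G/C, need ≥2 ✗ — fails.
F4 (16 nt, A=4 T=4 G=3 C=5): longest run = 2 ✓; Tm = 64.9 + 41·(8 − 16.4)/16 = 43.4°C ✓; 3' end AGC has 2 G/C ✓ — passes.

F4 only.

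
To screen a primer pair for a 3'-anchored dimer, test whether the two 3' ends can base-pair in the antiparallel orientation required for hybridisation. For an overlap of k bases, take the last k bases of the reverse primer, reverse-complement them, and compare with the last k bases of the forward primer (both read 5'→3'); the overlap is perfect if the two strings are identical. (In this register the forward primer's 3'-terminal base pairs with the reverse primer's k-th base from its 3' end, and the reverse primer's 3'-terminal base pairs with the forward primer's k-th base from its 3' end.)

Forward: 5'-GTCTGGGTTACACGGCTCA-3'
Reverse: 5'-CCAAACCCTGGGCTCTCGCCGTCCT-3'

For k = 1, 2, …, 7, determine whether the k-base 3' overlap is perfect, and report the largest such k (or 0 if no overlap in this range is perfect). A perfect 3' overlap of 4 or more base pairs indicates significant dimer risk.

Longest perfect overlap: 1 complementary base pair; below the dimer-risk threshold (threshold 4).

Last 7 bases (5'→3') — forward …CGGCTCA, reverse …CCGTCCT.
Reverse complement of the reverse primer's last 7 bases: AGGACGG; its first k bases are the reverse complement of the reverse primer's last k bases, so a perfect k-base overlap needs the forward primer's last k bases to equal them.
Comparing (forward last k vs required): k=1: A vs A ✓; k=2: CA vs AG ✗; k=3: TCA vs AGG ✗; k=4: CTCA vs AGGA ✗; k=5: GCTCA vs AGGAC ✗; k=6: GGCTCA vs AGGACG ✗; k=7: CGGCTCA vs AGGACGG ✗.
Only k = 1 is perfect, so the longest perfect 3' overlap is 1.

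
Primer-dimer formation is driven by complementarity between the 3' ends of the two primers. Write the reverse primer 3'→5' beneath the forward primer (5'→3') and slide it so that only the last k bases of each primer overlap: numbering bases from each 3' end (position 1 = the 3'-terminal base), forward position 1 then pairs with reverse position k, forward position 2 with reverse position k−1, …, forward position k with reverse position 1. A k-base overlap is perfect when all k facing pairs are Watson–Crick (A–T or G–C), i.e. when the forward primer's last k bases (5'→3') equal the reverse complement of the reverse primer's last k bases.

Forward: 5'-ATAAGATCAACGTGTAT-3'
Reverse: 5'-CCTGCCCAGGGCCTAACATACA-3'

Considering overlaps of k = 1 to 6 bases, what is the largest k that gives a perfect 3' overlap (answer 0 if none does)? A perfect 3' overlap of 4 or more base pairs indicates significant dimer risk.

Longest perfect overlap: 5 complementary base pairs; significant dimer risk (threshold 4).

Last 6 bases (5'→3') — forward …GTGTAT, reverse …CATACA.
Reverse complement of the reverse primer's last 6 bases: TGTATG; its first k bases are the reverse complement of the reverse primer's last k bases, so a perfect k-base overlap needs the forward primer's last k bases to equal them.
Comparing (forward last k vs required): k=1: T vs T ✓; k=2: AT vs TG ✗; k=3: TAT vs TGT ✗; k=4: GTAT vs TGTA ✗; k=5: TGTAT vs TGTAT ✓; k=6: GTGTAT vs TGTATG ✗.
Perfect overlaps at k = 1, 5; the largest is 5.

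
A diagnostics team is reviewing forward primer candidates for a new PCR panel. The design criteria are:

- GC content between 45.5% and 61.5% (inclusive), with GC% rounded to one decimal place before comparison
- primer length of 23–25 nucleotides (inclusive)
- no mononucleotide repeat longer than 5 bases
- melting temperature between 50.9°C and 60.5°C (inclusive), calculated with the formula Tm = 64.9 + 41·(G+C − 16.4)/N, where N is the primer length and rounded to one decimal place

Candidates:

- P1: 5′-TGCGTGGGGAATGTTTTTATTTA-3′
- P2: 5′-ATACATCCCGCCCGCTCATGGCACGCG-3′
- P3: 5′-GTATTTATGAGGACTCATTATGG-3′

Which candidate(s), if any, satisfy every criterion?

P1 (23 nt, A=4 T=11 G=7 C=1): GC 8/23 = 34.8%, outside 45.5–61.5% ✗; length 23 ✓; longest run = 5 ✓; Tm = 64.9 + 41·(8 − 16.4)/23 = 49.9°C, outside 50.9–60.5°C ✗ — fails.
P2 (27 nt, A=5 T=4 G=6 C=12): GC 18/27 = 66.7%, outside 45.5–61.5% ✗; length 27, outside 23–25 ✗; longest run = 3 ✓; Tm = 64.9 + 41·(18 − 16.4)/27 = 67.3°C, outside 50.9–60.5°C ✗ — fails.
P3 (23 nt, A=6 T=9 G=6 C=2): GC 8/23 = 34.8%, outside 45.5–61.5% ✗; length 23 ✓; longest run = 3 ✓; Tm = 64.9 + 41·(8 − 16.4)/23 = 49.9°C, outside 50.9–60.5°C ✗ — fails.

None of the candidates satisfy all criteria.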